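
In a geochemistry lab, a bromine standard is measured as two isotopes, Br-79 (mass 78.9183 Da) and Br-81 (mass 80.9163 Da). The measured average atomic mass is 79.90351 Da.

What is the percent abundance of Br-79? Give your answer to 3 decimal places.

50.690%

Writing the weighted mean with unknown fraction x of Br-79:
78.9183·x + 80.9163·(1 − x) = 79.90351
(78.9183 − 80.9163)·x = 79.90351 − 80.9163
x = -1.01279 / -1.9980 = 0.50690 → 50.690% Br-79, 49.310% Br-81.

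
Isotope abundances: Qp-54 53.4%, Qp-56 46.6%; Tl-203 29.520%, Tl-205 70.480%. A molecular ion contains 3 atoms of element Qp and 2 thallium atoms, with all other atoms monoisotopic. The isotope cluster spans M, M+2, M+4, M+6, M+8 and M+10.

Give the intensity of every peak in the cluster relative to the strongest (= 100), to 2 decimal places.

3.77 : 27.90 : 77.31 : 100.00 : 61.12 : 14.30

Element Qp pattern (n=3): 0.1522733 : 0.39864809 : 0.34788391 : 0.1011947
Thallium pattern (n=2): 0.08714304 : 0.41611392 : 0.49674304
Convolve the two distributions (both contribute in 2-u steps):
  M: 0.1522733×0.08714304 = 0.013270
  M+2: 0.1522733×0.41611392 + 0.39864809×0.08714304 = 0.098102
  M+4: 0.1522733×0.49674304 + 0.39864809×0.41611392 + 0.34788391×0.08714304 = 0.271839
  M+6: 0.39864809×0.49674304 + 0.34788391×0.41611392 + 0.1011947×0.08714304 = 0.351603
  M+8: 0.34788391×0.49674304 + 0.1011947×0.41611392 = 0.214917
  M+10: 0.1011947×0.49674304 = 0.050268
Scale to base peak (0.351603) = 100: 3.77 : 27.90 : 77.31 : 100.00 : 61.12 : 14.30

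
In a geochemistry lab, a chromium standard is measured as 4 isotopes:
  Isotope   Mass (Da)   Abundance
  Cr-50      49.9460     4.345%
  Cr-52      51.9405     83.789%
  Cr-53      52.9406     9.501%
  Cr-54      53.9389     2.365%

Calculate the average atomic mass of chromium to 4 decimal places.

Weight each isotope mass by its fractional abundance: 0.04345 × 49.9460 + 0.83789 × 51.9405 + 0.09501 × 52.9406 + 0.02365 × 53.9389
= 2.17015 + 43.52043 + 5.02989 + 1.27565 = 51.99612 Da

51.9961 Da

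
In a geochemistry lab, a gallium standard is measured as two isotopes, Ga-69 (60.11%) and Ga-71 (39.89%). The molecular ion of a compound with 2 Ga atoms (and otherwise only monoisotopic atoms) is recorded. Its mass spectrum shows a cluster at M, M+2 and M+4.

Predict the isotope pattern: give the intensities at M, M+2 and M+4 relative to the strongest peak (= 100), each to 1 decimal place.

Each Ga atom is independently Ga-69 (p = 0.6011) or Ga-71 (q = 0.3989); the cluster is the binomial expansion (p + q)^2.
P(M) = 0.6011^2 = 0.361321
P(M+2) = 2 × 0.6011^1 × 0.3989^1 = 0.479558
P(M+4) = 0.3989^2 = 0.159121
The M+2 peak is largest (0.479558); scaling to 100 gives 75.3 : 100.0 : 33.2.

75.3 : 100.0 : 33.2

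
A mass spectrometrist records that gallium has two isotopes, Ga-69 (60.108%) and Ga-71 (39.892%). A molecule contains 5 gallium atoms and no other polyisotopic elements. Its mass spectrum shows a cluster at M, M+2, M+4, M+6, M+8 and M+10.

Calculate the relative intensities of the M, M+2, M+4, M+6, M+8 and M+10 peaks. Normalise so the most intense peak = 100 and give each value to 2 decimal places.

The 5 Ga atoms are independent, so intensities follow the terms of (0.60108 + 0.39892)^5.
P(M) = 0.60108^5 = 0.078462
P(M+2) = 5 × 0.60108^4 × 0.39892^1 = 0.260366
P(M+4) = 10 × 0.60108^3 × 0.39892^2 = 0.345596
P(M+6) = 10 × 0.60108^2 × 0.39892^3 = 0.229362
P(M+8) = 5 × 0.60108^1 × 0.39892^4 = 0.076111
P(M+10) = 0.39892^5 = 0.010103
The M+4 peak is largest (0.345596); scaling to 100 gives 22.70 : 75.34 : 100.00 : 66.37 : 22.02 : 2.92.

22.70 : 75.34 : 100.00 : 66.37 : 22.02 : 2.92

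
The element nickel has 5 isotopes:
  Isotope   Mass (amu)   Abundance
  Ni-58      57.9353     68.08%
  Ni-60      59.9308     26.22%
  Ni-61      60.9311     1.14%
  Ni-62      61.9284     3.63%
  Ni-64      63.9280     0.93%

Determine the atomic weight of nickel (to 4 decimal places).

58.6934 amu

Ar = Σ fᵢ·mᵢ = 0.6808 × 57.9353 + 0.2622 × 59.9308 + 0.0114 × 60.9311 + 0.0363 × 61.9284 + 0.0093 × 63.9280
= 39.44235 + 15.71386 + 0.69461 + 2.24800 + 0.59453 = 58.69335 amu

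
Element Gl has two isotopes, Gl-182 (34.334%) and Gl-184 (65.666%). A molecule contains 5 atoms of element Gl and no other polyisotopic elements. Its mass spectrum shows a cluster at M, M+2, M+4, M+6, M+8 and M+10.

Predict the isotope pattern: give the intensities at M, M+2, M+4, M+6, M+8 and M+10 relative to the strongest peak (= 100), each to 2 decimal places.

1.43 : 13.67 : 52.29 : 100.00 : 95.63 : 36.58

Expanding (0.34334 + 0.65666)^5:
P(M) = 0.34334^5 = 0.004771
P(M+2) = 5 × 0.34334^4 × 0.65666^1 = 0.045626
P(M+4) = 10 × 0.34334^3 × 0.65666^2 = 0.174524
P(M+6) = 10 × 0.34334^2 × 0.65666^3 = 0.333788
P(M+8) = 5 × 0.34334^1 × 0.65666^4 = 0.319195
P(M+10) = 0.65666^5 = 0.122096
The M+6 peak is largest (0.333788); scaling to 100 gives 1.43 : 13.67 : 52.29 : 100.00 : 95.63 : 36.58.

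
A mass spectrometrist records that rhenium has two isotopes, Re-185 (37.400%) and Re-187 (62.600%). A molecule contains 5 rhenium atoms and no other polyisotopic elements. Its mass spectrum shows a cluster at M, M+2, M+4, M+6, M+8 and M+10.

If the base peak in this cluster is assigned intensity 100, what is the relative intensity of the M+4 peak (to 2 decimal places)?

59.74

(0.37400 + 0.62600)^5 gives M 0.0073, M+2 0.0612, M+4 0.2050, M+6 0.3431, M+8 0.2872, M+10 0.0961; the largest is M+6.
P(M+6) = C(5,3) × 0.37400^2 × 0.62600^3 = 10 × 0.139876 × 0.24531438 = 0.343136 (base)
P(M+4) = C(5,2) × 0.37400^3 × 0.62600^2 = 10 × 0.05231362 × 0.391876 = 0.205005
Relative intensity = 0.205005 / 0.343136 × 100 = 59.74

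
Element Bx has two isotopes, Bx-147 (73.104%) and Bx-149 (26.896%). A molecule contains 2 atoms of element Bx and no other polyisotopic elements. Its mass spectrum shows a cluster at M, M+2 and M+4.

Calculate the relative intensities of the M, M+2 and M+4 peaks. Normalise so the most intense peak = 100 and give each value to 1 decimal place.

Expanding (0.73104 + 0.26896)^2:
P(M) = 0.73104^2 = 0.534419
P(M+2) = 2 × 0.73104^1 × 0.26896^1 = 0.393241
P(M+4) = 0.26896^2 = 0.072339
The M peak is largest (0.534419); scaling to 100 gives 100.0 : 73.6 : 13.5.

100.0 : 73.6 : 13.5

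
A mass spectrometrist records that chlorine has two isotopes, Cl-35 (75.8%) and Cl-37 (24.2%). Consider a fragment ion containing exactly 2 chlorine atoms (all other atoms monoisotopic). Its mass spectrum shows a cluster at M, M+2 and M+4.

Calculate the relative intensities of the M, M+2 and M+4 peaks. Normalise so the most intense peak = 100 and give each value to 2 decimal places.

100.00 : 63.85 : 10.19

The 2 Cl atoms are independent, so intensities follow the terms of (0.758 + 0.242)^2.
P(M) = 0.758^2 = 0.574564
P(M+2) = 2 × 0.758^1 × 0.242^1 = 0.366872
P(M+4) = 0.242^2 = 0.058564
The M peak is largest (0.574564); scaling to 100 gives 100.00 : 63.85 : 10.19.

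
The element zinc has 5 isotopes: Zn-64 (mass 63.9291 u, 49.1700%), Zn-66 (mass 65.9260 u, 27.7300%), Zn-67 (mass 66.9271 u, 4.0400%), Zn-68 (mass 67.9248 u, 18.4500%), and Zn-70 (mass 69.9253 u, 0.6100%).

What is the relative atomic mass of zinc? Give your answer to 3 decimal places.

65.378 u

Average mass = Σ (abundance × isotope mass) = 0.491700 × 63.9291 + 0.277300 × 65.9260 + 0.040400 × 66.9271 + 0.184500 × 67.9248 + 0.006100 × 69.9253
= 31.43394 + 18.28128 + 2.70385 + 12.53213 + 0.42654 = 65.37774 u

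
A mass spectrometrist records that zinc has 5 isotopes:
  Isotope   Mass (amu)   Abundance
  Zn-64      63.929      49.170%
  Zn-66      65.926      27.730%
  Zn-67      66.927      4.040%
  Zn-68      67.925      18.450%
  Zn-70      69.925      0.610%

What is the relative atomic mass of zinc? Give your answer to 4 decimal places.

Ar = Σ fᵢ·mᵢ = 0.49170 × 63.929 + 0.27730 × 65.926 + 0.04040 × 66.927 + 0.18450 × 67.925 + 0.00610 × 69.925
= 31.43389 + 18.28128 + 2.70385 + 12.53216 + 0.42654 = 65.37772 amu

65.3777 amu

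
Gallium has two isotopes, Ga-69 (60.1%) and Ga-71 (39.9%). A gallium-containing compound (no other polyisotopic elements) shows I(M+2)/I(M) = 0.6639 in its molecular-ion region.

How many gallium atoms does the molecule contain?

1

The M+2/M ratio from n Ga atoms is n · q/p = n · 0.399/0.601.
n = 0.6639 × 0.601/0.399 = 1.00 ≈ 1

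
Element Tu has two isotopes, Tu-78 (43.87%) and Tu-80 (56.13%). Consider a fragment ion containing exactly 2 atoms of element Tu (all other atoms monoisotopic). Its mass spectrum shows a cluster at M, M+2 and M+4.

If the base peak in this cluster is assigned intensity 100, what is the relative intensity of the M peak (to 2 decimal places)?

(0.4387 + 0.5613)^2 gives M 0.1925, M+2 0.4925, M+4 0.3151; the largest is M+2.
P(M+2) = C(2,1) × 0.4387^1 × 0.5613^1 = 2 × 0.4387 × 0.5613 = 0.492485 (base)
P(M) = C(2,0) × 0.4387^2 × 0.5613^0 = 1 × 0.19245769 × 1.0000 = 0.192458
Relative intensity = 0.192458 / 0.492485 × 100 = 39.08

39.08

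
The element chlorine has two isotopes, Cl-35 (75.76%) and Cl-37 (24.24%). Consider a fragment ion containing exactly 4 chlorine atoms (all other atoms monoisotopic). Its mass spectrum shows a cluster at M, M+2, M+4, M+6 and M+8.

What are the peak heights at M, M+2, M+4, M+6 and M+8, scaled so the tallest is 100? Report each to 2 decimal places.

Expanding (0.7576 + 0.2424)^4:
P(M) = 0.7576^4 = 0.329428
P(M+2) = 4 × 0.7576^3 × 0.2424^1 = 0.421612
P(M+4) = 6 × 0.7576^2 × 0.2424^2 = 0.202347
P(M+6) = 4 × 0.7576^1 × 0.2424^3 = 0.043162
P(M+8) = 0.2424^4 = 0.003452
The M+2 peak is largest (0.421612); scaling to 100 gives 78.14 : 100.00 : 47.99 : 10.24 : 0.82.

78.14 : 100.00 : 47.99 : 10.24 : 0.82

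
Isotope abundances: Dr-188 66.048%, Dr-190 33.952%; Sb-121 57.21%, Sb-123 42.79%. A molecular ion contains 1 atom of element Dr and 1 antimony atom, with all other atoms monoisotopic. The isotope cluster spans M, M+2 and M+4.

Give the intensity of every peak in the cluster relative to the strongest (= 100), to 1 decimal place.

79.2 : 100.0 : 30.5

Element Dr pattern (n=1): 0.66048 : 0.33952
Antimony pattern (n=1): 0.5721 : 0.4279
Convolve the two distributions (both contribute in 2-u steps):
  M: 0.66048×0.5721 = 0.377861
  M+2: 0.66048×0.4279 + 0.33952×0.5721 = 0.476859
  M+4: 0.33952×0.4279 = 0.145281
Scale to base peak (0.476859) = 100: 79.2 : 100.0 : 30.5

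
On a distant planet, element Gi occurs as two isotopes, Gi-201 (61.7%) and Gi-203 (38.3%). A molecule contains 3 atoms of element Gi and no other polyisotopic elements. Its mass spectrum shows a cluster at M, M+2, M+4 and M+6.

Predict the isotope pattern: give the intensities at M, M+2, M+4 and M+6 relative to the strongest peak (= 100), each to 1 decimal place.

53.7 : 100.0 : 62.1 : 12.8

Each Gi atom is independently Gi-201 (p = 0.617) or Gi-203 (q = 0.383); the cluster is the binomial expansion (p + q)^3.
P(M) = 0.617^3 = 0.234885
P(M+2) = 3 × 0.617^2 × 0.383^1 = 0.437412
P(M+4) = 3 × 0.617^1 × 0.383^2 = 0.271521
P(M+6) = 0.383^3 = 0.056182
The M+2 peak is largest (0.437412); scaling to 100 gives 53.7 : 100.0 : 62.1 : 12.8.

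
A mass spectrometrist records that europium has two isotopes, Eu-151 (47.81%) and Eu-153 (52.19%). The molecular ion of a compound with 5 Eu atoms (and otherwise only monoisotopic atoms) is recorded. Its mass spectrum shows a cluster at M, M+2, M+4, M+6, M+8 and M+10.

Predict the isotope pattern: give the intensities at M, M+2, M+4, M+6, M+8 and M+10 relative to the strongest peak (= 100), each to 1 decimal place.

Expanding (0.4781 + 0.5219)^5:
P(M) = 0.4781^5 = 0.024980
P(M+2) = 5 × 0.4781^4 × 0.5219^1 = 0.136343
P(M+4) = 10 × 0.4781^3 × 0.5219^2 = 0.297667
P(M+6) = 10 × 0.4781^2 × 0.5219^3 = 0.324937
P(M+8) = 5 × 0.4781^1 × 0.5219^4 = 0.177353
P(M+10) = 0.5219^5 = 0.038720
The M+6 peak is largest (0.324937); scaling to 100 gives 7.7 : 42.0 : 91.6 : 100.0 : 54.6 : 11.9.

7.7 : 42.0 : 91.6 : 100.0 : 54.6 : 11.9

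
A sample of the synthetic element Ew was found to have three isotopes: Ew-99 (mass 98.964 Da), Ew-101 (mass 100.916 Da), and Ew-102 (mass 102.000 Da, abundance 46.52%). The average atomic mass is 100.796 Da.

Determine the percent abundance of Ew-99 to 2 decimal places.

The remaining 53.48% is split between Ew-99 (fraction x) and Ew-101 (fraction 0.5348 − x).
Substituting: 98.964x + 100.916(0.5348 − x) = 53.3456
(98.964 − 100.916)x = -0.6242768  ⇒  x = 0.31981, y = 0.21499
Ew-99: 31.98%, Ew-101: 21.50%.

31.98%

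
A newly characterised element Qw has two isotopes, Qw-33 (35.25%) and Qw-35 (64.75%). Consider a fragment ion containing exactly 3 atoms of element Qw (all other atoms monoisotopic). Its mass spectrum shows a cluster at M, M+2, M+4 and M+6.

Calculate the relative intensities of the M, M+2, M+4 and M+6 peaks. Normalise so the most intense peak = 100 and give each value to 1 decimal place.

9.9 : 54.4 : 100.0 : 61.2

Each Qw atom is independently Qw-33 (p = 0.3525) or Qw-35 (q = 0.6475); the cluster is the binomial expansion (p + q)^3.
P(M) = 0.3525^3 = 0.043800
P(M+2) = 3 × 0.3525^2 × 0.6475^1 = 0.241368
P(M+4) = 3 × 0.3525^1 × 0.6475^2 = 0.443363
P(M+6) = 0.6475^3 = 0.271468
The M+4 peak is largest (0.443363); scaling to 100 gives 9.9 : 54.4 : 100.0 : 61.2.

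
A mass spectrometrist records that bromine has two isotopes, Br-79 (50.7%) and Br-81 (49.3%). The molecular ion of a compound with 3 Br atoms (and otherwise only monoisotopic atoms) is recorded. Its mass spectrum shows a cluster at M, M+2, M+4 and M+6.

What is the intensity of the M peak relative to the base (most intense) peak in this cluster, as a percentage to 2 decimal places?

34.28%

(0.507 + 0.493)^3 gives M 0.1303, M+2 0.3802, M+4 0.3697, M+6 0.1198; the largest is M+2.
P(M+2) = C(3,1) × 0.507^2 × 0.493^1 = 3 × 0.257049 × 0.4930 = 0.380175 (base)
P(M) = C(3,0) × 0.507^3 × 0.493^0 = 1 × 0.13032384 × 1.0000 = 0.130324
Relative intensity = 0.130324 / 0.380175 × 100 = 34.28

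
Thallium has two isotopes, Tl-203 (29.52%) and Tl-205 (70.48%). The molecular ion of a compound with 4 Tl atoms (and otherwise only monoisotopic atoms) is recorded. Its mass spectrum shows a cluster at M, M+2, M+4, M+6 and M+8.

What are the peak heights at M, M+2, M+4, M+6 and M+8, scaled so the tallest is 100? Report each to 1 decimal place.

1.8 : 17.5 : 62.8 : 100.0 : 59.7

The 4 Tl atoms are independent, so intensities follow the terms of (0.2952 + 0.7048)^4.
P(M) = 0.2952^4 = 0.007594
P(M+2) = 4 × 0.2952^3 × 0.7048^1 = 0.072523
P(M+4) = 6 × 0.2952^2 × 0.7048^2 = 0.259726
P(M+6) = 4 × 0.2952^1 × 0.7048^3 = 0.413403
P(M+8) = 0.7048^4 = 0.246754
The M+6 peak is largest (0.413403); scaling to 100 gives 1.8 : 17.5 : 62.8 : 100.0 : 59.7.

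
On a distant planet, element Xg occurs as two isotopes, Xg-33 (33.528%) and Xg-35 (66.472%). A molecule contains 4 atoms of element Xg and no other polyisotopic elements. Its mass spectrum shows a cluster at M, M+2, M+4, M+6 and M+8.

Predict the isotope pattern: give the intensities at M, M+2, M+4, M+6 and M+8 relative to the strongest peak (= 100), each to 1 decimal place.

3.2 : 25.4 : 75.7 : 100.0 : 49.6

Expanding (0.33528 + 0.66472)^4:
P(M) = 0.33528^4 = 0.012637
P(M+2) = 4 × 0.33528^3 × 0.66472^1 = 0.100212
P(M+4) = 6 × 0.33528^2 × 0.66472^2 = 0.298019
P(M+6) = 4 × 0.33528^1 × 0.66472^3 = 0.393898
P(M+8) = 0.66472^4 = 0.195234
The M+6 peak is largest (0.393898); scaling to 100 gives 3.2 : 25.4 : 75.7 : 100.0 : 49.6.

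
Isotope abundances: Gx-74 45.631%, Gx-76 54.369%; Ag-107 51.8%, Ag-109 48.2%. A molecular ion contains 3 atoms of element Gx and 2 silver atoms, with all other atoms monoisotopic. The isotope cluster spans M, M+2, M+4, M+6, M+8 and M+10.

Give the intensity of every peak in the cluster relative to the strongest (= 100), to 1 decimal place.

Element Gx pattern (n=3): 0.09501233 : 0.33961946 : 0.40465409 : 0.16071412
Silver pattern (n=2): 0.268324 : 0.499352 : 0.232324
Convolve the two distributions (both contribute in 2-u steps):
  M: 0.09501233×0.268324 = 0.025494
  M+2: 0.09501233×0.499352 + 0.33961946×0.268324 = 0.138573
  M+4: 0.09501233×0.232324 + 0.33961946×0.499352 + 0.40465409×0.268324 = 0.300242
  M+6: 0.33961946×0.232324 + 0.40465409×0.499352 + 0.16071412×0.268324 = 0.324090
  M+8: 0.40465409×0.232324 + 0.16071412×0.499352 = 0.174264
  M+10: 0.16071412×0.232324 = 0.037338
Scale to base peak (0.324090) = 100: 7.9 : 42.8 : 92.6 : 100.0 : 53.8 : 11.5

7.9 : 42.8 : 92.6 : 100.0 : 53.8 : 11.5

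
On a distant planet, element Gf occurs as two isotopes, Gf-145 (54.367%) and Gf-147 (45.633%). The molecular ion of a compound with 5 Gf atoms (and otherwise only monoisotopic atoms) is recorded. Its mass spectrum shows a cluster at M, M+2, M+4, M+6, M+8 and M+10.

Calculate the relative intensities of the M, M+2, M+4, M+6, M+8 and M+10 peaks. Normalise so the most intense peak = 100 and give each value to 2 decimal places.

The 5 Gf atoms are independent, so intensities follow the terms of (0.54367 + 0.45633)^5.
P(M) = 0.54367^5 = 0.047498
P(M+2) = 5 × 0.54367^4 × 0.45633^1 = 0.199338
P(M+4) = 10 × 0.54367^3 × 0.45633^2 = 0.334629
P(M+6) = 10 × 0.54367^2 × 0.45633^3 = 0.280872
P(M+8) = 5 × 0.54367^1 × 0.45633^4 = 0.117875
P(M+10) = 0.45633^5 = 0.019788
The M+4 peak is largest (0.334629); scaling to 100 gives 14.19 : 59.57 : 100.00 : 83.94 : 35.23 : 5.91.

14.19 : 59.57 : 100.00 : 83.94 : 35.23 : 5.91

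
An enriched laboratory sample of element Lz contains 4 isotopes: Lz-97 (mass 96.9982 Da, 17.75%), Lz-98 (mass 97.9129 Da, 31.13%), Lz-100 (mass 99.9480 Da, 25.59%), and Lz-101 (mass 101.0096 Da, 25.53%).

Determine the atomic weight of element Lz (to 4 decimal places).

99.0619 Da

Ar = Σ fᵢ·mᵢ = 0.1775 × 96.9982 + 0.3113 × 97.9129 + 0.2559 × 99.9480 + 0.2553 × 101.0096
= 17.21718 + 30.48029 + 25.57669 + 25.78775 = 99.06191 Da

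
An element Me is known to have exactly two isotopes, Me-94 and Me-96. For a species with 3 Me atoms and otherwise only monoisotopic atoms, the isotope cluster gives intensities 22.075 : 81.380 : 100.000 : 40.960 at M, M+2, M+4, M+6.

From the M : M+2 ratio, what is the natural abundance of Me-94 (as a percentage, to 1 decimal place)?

44.9%

Write p for the Me-94 fraction. I(M+2)/I(M) = [C(3,1)·p^2·(1−p)] / p^3 = 3·(1−p)/p = 81.380/22.075 = 3.6865
(1−p)/p = 3.6865/3 = 1.2288  ⇒  p = 1/(1 + 1.2288) = 0.4487
Me-94: 44.9%, Me-96: 55.1%.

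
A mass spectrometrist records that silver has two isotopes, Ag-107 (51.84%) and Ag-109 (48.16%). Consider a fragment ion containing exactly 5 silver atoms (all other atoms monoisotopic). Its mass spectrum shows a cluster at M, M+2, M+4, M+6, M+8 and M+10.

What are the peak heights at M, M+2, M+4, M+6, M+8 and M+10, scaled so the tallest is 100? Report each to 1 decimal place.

Each Ag atom is independently Ag-107 (p = 0.5184) or Ag-109 (q = 0.4816); the cluster is the binomial expansion (p + q)^5.
P(M) = 0.5184^5 = 0.037439
P(M+2) = 5 × 0.5184^4 × 0.4816^1 = 0.173907
P(M+4) = 10 × 0.5184^3 × 0.4816^2 = 0.323123
P(M+6) = 10 × 0.5184^2 × 0.4816^3 = 0.300185
P(M+8) = 5 × 0.5184^1 × 0.4816^4 = 0.139438
P(M+10) = 0.4816^5 = 0.025908
The M+4 peak is largest (0.323123); scaling to 100 gives 11.6 : 53.8 : 100.0 : 92.9 : 43.2 : 8.0.

11.6 : 53.8 : 100.0 : 92.9 : 43.2 : 8.0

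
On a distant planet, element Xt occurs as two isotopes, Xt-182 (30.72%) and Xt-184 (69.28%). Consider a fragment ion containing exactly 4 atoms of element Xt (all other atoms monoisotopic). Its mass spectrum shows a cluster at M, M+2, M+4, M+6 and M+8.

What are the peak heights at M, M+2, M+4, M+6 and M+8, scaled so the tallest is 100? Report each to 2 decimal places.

The 4 Xt atoms are independent, so intensities follow the terms of (0.3072 + 0.6928)^4.
P(M) = 0.3072^4 = 0.008906
P(M+2) = 4 × 0.3072^3 × 0.6928^1 = 0.080340
P(M+4) = 6 × 0.3072^2 × 0.6928^2 = 0.271775
P(M+6) = 4 × 0.3072^1 × 0.6928^3 = 0.408606
P(M+8) = 0.6928^4 = 0.230373
The M+6 peak is largest (0.408606); scaling to 100 gives 2.18 : 19.66 : 66.51 : 100.00 : 56.38.

2.18 : 19.66 : 66.51 : 100.00 : 56.38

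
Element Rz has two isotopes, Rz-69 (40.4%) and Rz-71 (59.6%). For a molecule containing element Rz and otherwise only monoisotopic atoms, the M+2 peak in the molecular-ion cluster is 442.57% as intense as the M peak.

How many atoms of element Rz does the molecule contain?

3

For n independent Rz atoms, I(M+2)/I(M) = n · (abundance Rz-71) / (abundance Rz-69) = n · 0.596/0.404.
n = 4.4257 × 0.404/0.596 = 3.00 ≈ 3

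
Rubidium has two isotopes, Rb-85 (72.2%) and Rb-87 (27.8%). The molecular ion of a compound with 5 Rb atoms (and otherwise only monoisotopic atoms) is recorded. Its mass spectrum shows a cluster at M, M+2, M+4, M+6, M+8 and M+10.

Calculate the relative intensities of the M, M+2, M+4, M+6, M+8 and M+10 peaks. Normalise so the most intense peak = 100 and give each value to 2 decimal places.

The 5 Rb atoms are independent, so intensities follow the terms of (0.722 + 0.278)^5.
P(M) = 0.722^5 = 0.196194
P(M+2) = 5 × 0.722^4 × 0.278^1 = 0.377714
P(M+4) = 10 × 0.722^3 × 0.278^2 = 0.290872
P(M+6) = 10 × 0.722^2 × 0.278^3 = 0.111998
P(M+8) = 5 × 0.722^1 × 0.278^4 = 0.021562
P(M+10) = 0.278^5 = 0.001660
The M+2 peak is largest (0.377714); scaling to 100 gives 51.94 : 100.00 : 77.01 : 29.65 : 5.71 : 0.44.

51.94 : 100.00 : 77.01 : 29.65 : 5.71 : 0.44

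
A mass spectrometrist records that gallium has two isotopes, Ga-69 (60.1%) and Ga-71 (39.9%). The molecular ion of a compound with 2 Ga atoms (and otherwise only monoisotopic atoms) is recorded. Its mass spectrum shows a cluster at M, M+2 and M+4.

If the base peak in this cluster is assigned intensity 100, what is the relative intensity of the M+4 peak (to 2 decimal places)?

33.19

Binomial terms of (0.601 + 0.399)^2: M 0.3612, M+2 0.4796, M+4 0.1592 → M+2 is the base peak.
P(M+2) = C(2,1) × 0.601^1 × 0.399^1 = 2 × 0.6010 × 0.3990 = 0.479598 (base)
P(M+4) = C(2,2) × 0.601^0 × 0.399^2 = 1 × 1.0000 × 0.159201 = 0.159201
Relative intensity = 0.159201 / 0.479598 × 100 = 33.19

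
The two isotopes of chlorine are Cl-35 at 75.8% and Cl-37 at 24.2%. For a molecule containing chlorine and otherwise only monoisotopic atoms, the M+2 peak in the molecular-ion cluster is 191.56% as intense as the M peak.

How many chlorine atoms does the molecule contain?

The M+2/M ratio from n Cl atoms is n · q/p = n · 0.242/0.758.
n = 1.9156 × 0.758/0.242 = 6.00 ≈ 6

6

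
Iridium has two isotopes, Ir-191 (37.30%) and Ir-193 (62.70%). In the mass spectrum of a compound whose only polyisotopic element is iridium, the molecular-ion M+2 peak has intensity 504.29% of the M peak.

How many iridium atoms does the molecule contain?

3

For n independent Ir atoms, I(M+2)/I(M) = n · (abundance Ir-193) / (abundance Ir-191) = n · 0.6270/0.3730.
n = 5.0429 × 0.3730/0.6270 = 3.00 ≈ 3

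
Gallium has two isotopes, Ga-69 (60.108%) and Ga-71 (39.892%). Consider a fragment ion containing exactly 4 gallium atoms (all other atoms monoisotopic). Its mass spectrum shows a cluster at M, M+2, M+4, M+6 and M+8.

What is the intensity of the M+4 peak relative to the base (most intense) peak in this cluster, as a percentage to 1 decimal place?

(0.60108 + 0.39892)^4 gives M 0.1305, M+2 0.3465, M+4 0.3450, M+6 0.1526, M+8 0.0253; the largest is M+2.
P(M+2) = C(4,1) × 0.60108^3 × 0.39892^1 = 4 × 0.2171685 × 0.39892 = 0.346531 (base)
P(M+4) = C(4,2) × 0.60108^2 × 0.39892^2 = 6 × 0.36129717 × 0.15913717 = 0.344975
Relative intensity = 0.344975 / 0.346531 × 100 = 99.6

99.6%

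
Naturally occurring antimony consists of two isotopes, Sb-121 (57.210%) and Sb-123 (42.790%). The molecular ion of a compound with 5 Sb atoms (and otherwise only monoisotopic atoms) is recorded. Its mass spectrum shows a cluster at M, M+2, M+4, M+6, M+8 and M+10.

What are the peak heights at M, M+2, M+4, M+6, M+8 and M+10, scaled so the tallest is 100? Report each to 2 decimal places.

17.88 : 66.85 : 100.00 : 74.79 : 27.97 : 4.18

Expanding (0.57210 + 0.42790)^5:
P(M) = 0.57210^5 = 0.061286
P(M+2) = 5 × 0.57210^4 × 0.42790^1 = 0.229192
P(M+4) = 10 × 0.57210^3 × 0.42790^2 = 0.342847
P(M+6) = 10 × 0.57210^2 × 0.42790^3 = 0.256431
P(M+8) = 5 × 0.57210^1 × 0.42790^4 = 0.095898
P(M+10) = 0.42790^5 = 0.014345
The M+4 peak is largest (0.342847); scaling to 100 gives 17.88 : 66.85 : 100.00 : 74.79 : 27.97 : 4.18.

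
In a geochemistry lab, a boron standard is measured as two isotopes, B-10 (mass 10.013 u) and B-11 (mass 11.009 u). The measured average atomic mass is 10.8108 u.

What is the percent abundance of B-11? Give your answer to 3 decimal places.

80.100%

Writing the weighted mean with unknown fraction x of B-10:
10.013·x + 11.009·(1 − x) = 10.8108
(10.013 − 11.009)·x = 10.8108 − 11.009
x = -0.1982 / -0.996 = 0.19900 → 19.900% B-10, 80.100% B-11.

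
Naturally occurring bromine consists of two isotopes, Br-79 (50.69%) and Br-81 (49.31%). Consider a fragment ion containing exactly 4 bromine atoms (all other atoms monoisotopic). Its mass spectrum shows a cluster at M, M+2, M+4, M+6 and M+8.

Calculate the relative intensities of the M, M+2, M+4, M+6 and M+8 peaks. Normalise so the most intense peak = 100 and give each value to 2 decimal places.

Expanding (0.5069 + 0.4931)^4:
P(M) = 0.5069^4 = 0.066022
P(M+2) = 4 × 0.5069^3 × 0.4931^1 = 0.256899
P(M+4) = 6 × 0.5069^2 × 0.4931^2 = 0.374857
P(M+6) = 4 × 0.5069^1 × 0.4931^3 = 0.243101
P(M+8) = 0.4931^4 = 0.059121
The M+4 peak is largest (0.374857); scaling to 100 gives 17.61 : 68.53 : 100.00 : 64.85 : 15.77.

17.61 : 68.53 : 100.00 : 64.85 : 15.77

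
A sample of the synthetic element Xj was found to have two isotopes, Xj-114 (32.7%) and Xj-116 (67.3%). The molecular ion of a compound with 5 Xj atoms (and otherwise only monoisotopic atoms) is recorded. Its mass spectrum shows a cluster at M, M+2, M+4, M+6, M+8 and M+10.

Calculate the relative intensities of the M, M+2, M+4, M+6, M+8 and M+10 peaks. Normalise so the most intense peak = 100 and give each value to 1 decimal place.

Each Xj atom is independently Xj-114 (p = 0.327) or Xj-116 (q = 0.673); the cluster is the binomial expansion (p + q)^5.
P(M) = 0.327^5 = 0.003739
P(M+2) = 5 × 0.327^4 × 0.673^1 = 0.038475
P(M+4) = 10 × 0.327^3 × 0.673^2 = 0.158370
P(M+6) = 10 × 0.327^2 × 0.673^3 = 0.325942
P(M+8) = 5 × 0.327^1 × 0.673^4 = 0.335412
P(M+10) = 0.673^5 = 0.138062
The M+8 peak is largest (0.335412); scaling to 100 gives 1.1 : 11.5 : 47.2 : 97.2 : 100.0 : 41.2.

1.1 : 11.5 : 47.2 : 97.2 : 100.0 : 41.2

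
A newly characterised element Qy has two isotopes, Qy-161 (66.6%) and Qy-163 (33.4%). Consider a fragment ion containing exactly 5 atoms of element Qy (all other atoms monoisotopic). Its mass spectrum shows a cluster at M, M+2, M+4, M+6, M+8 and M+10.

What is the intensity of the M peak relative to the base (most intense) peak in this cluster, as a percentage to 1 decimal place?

Binomial terms of (0.666 + 0.334)^5: M 0.1310, M+2 0.3286, M+4 0.3295, M+6 0.1653, M+8 0.0414, M+10 0.0042 → M+4 is the base peak.
P(M+4) = C(5,2) × 0.666^3 × 0.334^2 = 10 × 0.2954083 × 0.111556 = 0.329546 (base)
P(M) = C(5,0) × 0.666^5 × 0.334^0 = 1 × 0.13103012 × 1.0000 = 0.131030
Relative intensity = 0.131030 / 0.329546 × 100 = 39.8

39.8%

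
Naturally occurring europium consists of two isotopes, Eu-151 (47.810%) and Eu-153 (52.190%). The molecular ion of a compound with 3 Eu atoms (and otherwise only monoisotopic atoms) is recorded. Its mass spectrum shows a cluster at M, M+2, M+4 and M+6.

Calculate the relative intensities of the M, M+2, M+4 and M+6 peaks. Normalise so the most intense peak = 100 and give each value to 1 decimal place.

The 3 Eu atoms are independent, so intensities follow the terms of (0.47810 + 0.52190)^3.
P(M) = 0.47810^3 = 0.109284
P(M+2) = 3 × 0.47810^2 × 0.52190^1 = 0.357887
P(M+4) = 3 × 0.47810^1 × 0.52190^2 = 0.390674
P(M+6) = 0.52190^3 = 0.142155
The M+4 peak is largest (0.390674); scaling to 100 gives 28.0 : 91.6 : 100.0 : 36.4.

28.0 : 91.6 : 100.0 : 36.4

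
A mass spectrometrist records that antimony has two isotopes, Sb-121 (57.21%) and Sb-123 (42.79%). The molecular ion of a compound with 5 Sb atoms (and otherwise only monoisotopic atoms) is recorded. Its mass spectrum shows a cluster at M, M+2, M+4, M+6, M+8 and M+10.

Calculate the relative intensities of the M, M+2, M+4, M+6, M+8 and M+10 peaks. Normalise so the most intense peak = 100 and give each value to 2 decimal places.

Each Sb atom is independently Sb-121 (p = 0.5721) or Sb-123 (q = 0.4279); the cluster is the binomial expansion (p + q)^5.
P(M) = 0.5721^5 = 0.061286
P(M+2) = 5 × 0.5721^4 × 0.4279^1 = 0.229192
P(M+4) = 10 × 0.5721^3 × 0.4279^2 = 0.342847
P(M+6) = 10 × 0.5721^2 × 0.4279^3 = 0.256431
P(M+8) = 5 × 0.5721^1 × 0.4279^4 = 0.095898
P(M+10) = 0.4279^5 = 0.014345
The M+4 peak is largest (0.342847); scaling to 100 gives 17.88 : 66.85 : 100.00 : 74.79 : 27.97 : 4.18.

17.88 : 66.85 : 100.00 : 74.79 : 27.97 : 4.18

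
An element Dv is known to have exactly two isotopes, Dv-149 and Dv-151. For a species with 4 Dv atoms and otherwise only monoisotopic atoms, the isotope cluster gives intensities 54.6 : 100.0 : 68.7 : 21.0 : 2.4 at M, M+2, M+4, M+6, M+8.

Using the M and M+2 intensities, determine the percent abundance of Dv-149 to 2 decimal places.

68.59%

Let p = fractional abundance of Dv-149. I(M+2)/I(M) = [C(4,1)·p^3·(1−p)] / p^4 = 4·(1−p)/p = 100.0/54.6 = 1.8315
(1−p)/p = 1.8315/4 = 0.4579  ⇒  p = 1/(1 + 0.4579) = 0.6859
Dv-149: 68.59%, Dv-151: 31.41%.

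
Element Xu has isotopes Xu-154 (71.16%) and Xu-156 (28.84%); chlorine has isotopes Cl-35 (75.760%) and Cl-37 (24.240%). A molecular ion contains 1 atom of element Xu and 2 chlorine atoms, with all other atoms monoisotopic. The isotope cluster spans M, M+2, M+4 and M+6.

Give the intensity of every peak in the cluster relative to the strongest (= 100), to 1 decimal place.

Element Xu pattern (n=1): 0.7116 : 0.2884
Chlorine pattern (n=2): 0.57395776 : 0.36728448 : 0.05875776
Convolve the two distributions (both contribute in 2-u steps):
  M: 0.7116×0.57395776 = 0.408428
  M+2: 0.7116×0.36728448 + 0.2884×0.57395776 = 0.426889
  M+4: 0.7116×0.05875776 + 0.2884×0.36728448 = 0.147737
  M+6: 0.2884×0.05875776 = 0.016946
Scale to base peak (0.426889) = 100: 95.7 : 100.0 : 34.6 : 4.0

95.7 : 100.0 : 34.6 : 4.0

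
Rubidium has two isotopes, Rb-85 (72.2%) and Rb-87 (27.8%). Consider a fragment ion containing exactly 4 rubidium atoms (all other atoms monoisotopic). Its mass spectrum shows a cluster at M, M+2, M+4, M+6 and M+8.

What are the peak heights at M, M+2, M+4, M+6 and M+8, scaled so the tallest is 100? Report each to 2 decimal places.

64.93 : 100.00 : 57.76 : 14.83 : 1.43

The 4 Rb atoms are independent, so intensities follow the terms of (0.722 + 0.278)^4.
P(M) = 0.722^4 = 0.271737
P(M+2) = 4 × 0.722^3 × 0.278^1 = 0.418520
P(M+4) = 6 × 0.722^2 × 0.278^2 = 0.241721
P(M+6) = 4 × 0.722^1 × 0.278^3 = 0.062049
P(M+8) = 0.278^4 = 0.005973
The M+2 peak is largest (0.418520); scaling to 100 gives 64.93 : 100.00 : 57.76 : 14.83 : 1.43.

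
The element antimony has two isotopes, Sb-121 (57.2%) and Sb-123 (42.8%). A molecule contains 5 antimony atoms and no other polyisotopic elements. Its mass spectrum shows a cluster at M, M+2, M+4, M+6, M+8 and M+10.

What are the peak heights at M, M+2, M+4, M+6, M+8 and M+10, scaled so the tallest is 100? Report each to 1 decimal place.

The 5 Sb atoms are independent, so intensities follow the terms of (0.572 + 0.428)^5.
P(M) = 0.572^5 = 0.061232
P(M+2) = 5 × 0.572^4 × 0.428^1 = 0.229086
P(M+4) = 10 × 0.572^3 × 0.428^2 = 0.342827
P(M+6) = 10 × 0.572^2 × 0.428^3 = 0.256521
P(M+8) = 5 × 0.572^1 × 0.428^4 = 0.095971
P(M+10) = 0.428^5 = 0.014362
The M+4 peak is largest (0.342827); scaling to 100 gives 17.9 : 66.8 : 100.0 : 74.8 : 28.0 : 4.2.

17.9 : 66.8 : 100.0 : 74.8 : 28.0 : 4.2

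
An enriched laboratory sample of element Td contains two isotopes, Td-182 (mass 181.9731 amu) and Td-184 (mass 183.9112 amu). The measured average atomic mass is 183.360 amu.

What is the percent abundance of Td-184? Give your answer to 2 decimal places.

71.56%

Let x be the fractional abundance of Td-182; then Td-184 has abundance 1 − x.
181.9731·x + 183.9112·(1 − x) = 183.360
(181.9731 − 183.9112)·x = 183.360 − 183.9112
x = -0.5512 / -1.9381 = 0.28440 → 28.44% Td-182, 71.56% Td-184.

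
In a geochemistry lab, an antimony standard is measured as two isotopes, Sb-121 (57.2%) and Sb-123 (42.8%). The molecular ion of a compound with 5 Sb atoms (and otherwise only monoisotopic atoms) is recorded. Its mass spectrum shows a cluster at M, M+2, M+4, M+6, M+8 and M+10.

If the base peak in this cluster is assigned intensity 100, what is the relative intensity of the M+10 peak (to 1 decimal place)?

(0.572 + 0.428)^5 gives M 0.0612, M+2 0.2291, M+4 0.3428, M+6 0.2565, M+8 0.0960, M+10 0.0144; the largest is M+4.
P(M+4) = C(5,2) × 0.572^3 × 0.428^2 = 10 × 0.18714925 × 0.183184 = 0.342827 (base)
P(M+10) = C(5,5) × 0.572^0 × 0.428^5 = 1 × 1.0000 × 0.01436213 = 0.014362
Relative intensity = 0.014362 / 0.342827 × 100 = 4.2

4.2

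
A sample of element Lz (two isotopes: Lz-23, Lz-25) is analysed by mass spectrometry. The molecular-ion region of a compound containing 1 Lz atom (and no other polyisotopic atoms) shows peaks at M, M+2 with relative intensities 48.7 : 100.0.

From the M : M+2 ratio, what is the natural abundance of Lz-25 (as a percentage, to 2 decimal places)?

67.25%

Write p for the Lz-23 fraction. I(M+2)/I(M) = [C(1,1)·p^0·(1−p)] / p^1 = 1·(1−p)/p = 100.0/48.7 = 2.0534
(1−p)/p = 2.0534/1 = 2.0534  ⇒  p = 1/(1 + 2.0534) = 0.3275
Lz-23: 32.75%, Lz-25: 67.25%.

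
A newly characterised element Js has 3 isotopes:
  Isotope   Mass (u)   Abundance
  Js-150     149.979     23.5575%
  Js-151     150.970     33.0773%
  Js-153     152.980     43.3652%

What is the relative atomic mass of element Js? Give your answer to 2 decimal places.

Ar = Σ fᵢ·mᵢ = 0.235575 × 149.979 + 0.330773 × 150.970 + 0.433652 × 152.980
= 35.3313 + 49.9368 + 66.3401 = 151.6082 u

151.61 u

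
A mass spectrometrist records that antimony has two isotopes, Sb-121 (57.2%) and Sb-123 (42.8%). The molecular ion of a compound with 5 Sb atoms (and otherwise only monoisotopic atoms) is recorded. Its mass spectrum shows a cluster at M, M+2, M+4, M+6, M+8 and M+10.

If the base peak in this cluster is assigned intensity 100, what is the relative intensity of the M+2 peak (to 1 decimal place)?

66.8

(0.572 + 0.428)^5 gives M 0.0612, M+2 0.2291, M+4 0.3428, M+6 0.2565, M+8 0.0960, M+10 0.0144; the largest is M+4.
P(M+4) = C(5,2) × 0.572^3 × 0.428^2 = 10 × 0.18714925 × 0.183184 = 0.342827 (base)
P(M+2) = C(5,1) × 0.572^4 × 0.428^1 = 5 × 0.10704937 × 0.4280 = 0.229086
Relative intensity = 0.229086 / 0.342827 × 100 = 66.8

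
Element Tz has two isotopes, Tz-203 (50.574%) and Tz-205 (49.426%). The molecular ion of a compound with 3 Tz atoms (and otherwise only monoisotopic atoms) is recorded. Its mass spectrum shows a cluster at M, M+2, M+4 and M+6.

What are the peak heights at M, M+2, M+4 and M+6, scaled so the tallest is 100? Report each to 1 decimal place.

Each Tz atom is independently Tz-203 (p = 0.50574) or Tz-205 (q = 0.49426); the cluster is the binomial expansion (p + q)^3.
P(M) = 0.50574^3 = 0.129355
P(M+2) = 3 × 0.50574^2 × 0.49426^1 = 0.379255
P(M+4) = 3 × 0.50574^1 × 0.49426^2 = 0.370646
P(M+6) = 0.49426^3 = 0.120744
The M+2 peak is largest (0.379255); scaling to 100 gives 34.1 : 100.0 : 97.7 : 31.8.

34.1 : 100.0 : 97.7 : 31.8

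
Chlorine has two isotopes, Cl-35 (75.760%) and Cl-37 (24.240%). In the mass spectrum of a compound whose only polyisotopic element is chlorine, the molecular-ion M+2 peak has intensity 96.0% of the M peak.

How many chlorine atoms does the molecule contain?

3

For n independent Cl atoms, I(M+2)/I(M) = n · (abundance Cl-37) / (abundance Cl-35) = n · 0.24240/0.75760.
n = 0.960 × 0.75760/0.24240 = 3.00 ≈ 3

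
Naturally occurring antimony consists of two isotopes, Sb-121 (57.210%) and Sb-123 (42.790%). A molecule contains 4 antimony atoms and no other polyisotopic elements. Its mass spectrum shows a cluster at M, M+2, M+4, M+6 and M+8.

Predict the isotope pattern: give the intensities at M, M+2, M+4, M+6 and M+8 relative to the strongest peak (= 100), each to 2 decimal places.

The 4 Sb atoms are independent, so intensities follow the terms of (0.57210 + 0.42790)^4.
P(M) = 0.57210^4 = 0.107124
P(M+2) = 4 × 0.57210^3 × 0.42790^1 = 0.320493
P(M+4) = 6 × 0.57210^2 × 0.42790^2 = 0.359567
P(M+6) = 4 × 0.57210^1 × 0.42790^3 = 0.179291
P(M+8) = 0.42790^4 = 0.033525
The M+4 peak is largest (0.359567); scaling to 100 gives 29.79 : 89.13 : 100.00 : 49.86 : 9.32.

29.79 : 89.13 : 100.00 : 49.86 : 9.32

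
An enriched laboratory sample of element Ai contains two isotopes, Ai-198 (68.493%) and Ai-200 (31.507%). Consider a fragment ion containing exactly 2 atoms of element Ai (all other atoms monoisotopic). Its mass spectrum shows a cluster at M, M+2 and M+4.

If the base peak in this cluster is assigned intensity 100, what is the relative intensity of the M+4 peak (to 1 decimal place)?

Term probabilities: M 0.4691, M+2 0.4316, M+4 0.0993. Base peak = M.
P(M) = C(2,0) × 0.68493^2 × 0.31507^0 = 1 × 0.4691291 × 1.0000 = 0.469129 (base)
P(M+4) = C(2,2) × 0.68493^0 × 0.31507^2 = 1 × 1.0000 × 0.0992691 = 0.099269
Relative intensity = 0.099269 / 0.469129 × 100 = 21.2

21.2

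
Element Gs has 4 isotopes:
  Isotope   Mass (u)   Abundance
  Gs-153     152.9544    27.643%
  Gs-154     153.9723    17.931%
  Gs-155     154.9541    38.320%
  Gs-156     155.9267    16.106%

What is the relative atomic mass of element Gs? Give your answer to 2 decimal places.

154.38 u

Weight each isotope mass by its fractional abundance: 0.27643 × 152.9544 + 0.17931 × 153.9723 + 0.38320 × 154.9541 + 0.16106 × 155.9267
= 42.28118 + 27.60877 + 59.37841 + 25.11355 = 154.38191 u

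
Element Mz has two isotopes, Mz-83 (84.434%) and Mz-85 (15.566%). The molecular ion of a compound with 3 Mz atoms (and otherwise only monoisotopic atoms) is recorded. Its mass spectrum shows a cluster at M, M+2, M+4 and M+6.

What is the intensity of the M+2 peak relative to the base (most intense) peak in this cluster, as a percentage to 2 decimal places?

Binomial terms of (0.84434 + 0.15566)^3: M 0.6019, M+2 0.3329, M+4 0.0614, M+6 0.0038 → M is the base peak.
P(M) = C(3,0) × 0.84434^3 × 0.15566^0 = 1 × 0.60193846 × 1.0000 = 0.601938 (base)
P(M+2) = C(3,1) × 0.84434^2 × 0.15566^1 = 3 × 0.71291004 × 0.15566 = 0.332915
Relative intensity = 0.332915 / 0.601938 × 100 = 55.31

55.31%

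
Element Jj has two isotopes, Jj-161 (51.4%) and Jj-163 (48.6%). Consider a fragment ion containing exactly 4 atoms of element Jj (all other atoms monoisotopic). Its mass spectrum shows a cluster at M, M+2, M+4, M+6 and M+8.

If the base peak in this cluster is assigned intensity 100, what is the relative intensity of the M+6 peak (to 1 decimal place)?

Binomial terms of (0.514 + 0.486)^4: M 0.0698, M+2 0.2640, M+4 0.3744, M+6 0.2360, M+8 0.0558 → M+4 is the base peak.
P(M+4) = C(4,2) × 0.514^2 × 0.486^2 = 6 × 0.264196 × 0.236196 = 0.374412 (base)
P(M+6) = C(4,3) × 0.514^1 × 0.486^3 = 4 × 0.5140 × 0.11479126 = 0.236011
Relative intensity = 0.236011 / 0.374412 × 100 = 63.0

63.0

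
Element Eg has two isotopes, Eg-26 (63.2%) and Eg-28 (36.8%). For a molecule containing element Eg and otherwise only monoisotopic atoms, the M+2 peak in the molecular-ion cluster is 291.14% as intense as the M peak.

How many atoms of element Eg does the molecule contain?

For n independent Eg atoms, I(M+2)/I(M) = n · (abundance Eg-28) / (abundance Eg-26) = n · 0.368/0.632.
n = 2.9114 × 0.632/0.368 = 5.00 ≈ 5

5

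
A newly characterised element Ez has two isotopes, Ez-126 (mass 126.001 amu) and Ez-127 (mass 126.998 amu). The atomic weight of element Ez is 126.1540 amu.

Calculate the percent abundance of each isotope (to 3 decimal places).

Writing the weighted mean with unknown fraction x of Ez-126:
126.001·x + 126.998·(1 − x) = 126.1540
(126.001 − 126.998)·x = 126.1540 − 126.998
x = -0.8440 / -0.997 = 0.84654 → 84.654% Ez-126, 15.346% Ez-127.

Ez-126: 84.654%, Ez-127: 15.346%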